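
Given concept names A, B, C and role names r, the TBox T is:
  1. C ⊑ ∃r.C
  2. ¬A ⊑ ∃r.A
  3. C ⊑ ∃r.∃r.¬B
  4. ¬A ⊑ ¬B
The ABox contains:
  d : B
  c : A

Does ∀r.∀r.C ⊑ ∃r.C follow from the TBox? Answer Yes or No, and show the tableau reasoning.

No

1. ∀r.∀r.C ⊑ ∃r.C  ⇔  (∀r.∀r.C ⊓ ∀r.¬C) unsat w.r.t. T
   open: L(x₀) ⊇ {A, ¬C, ∀r.¬C, ∀r.∀r.C}
2. Hence ∀r.∀r.C ⊑ ∃r.C: not entailed.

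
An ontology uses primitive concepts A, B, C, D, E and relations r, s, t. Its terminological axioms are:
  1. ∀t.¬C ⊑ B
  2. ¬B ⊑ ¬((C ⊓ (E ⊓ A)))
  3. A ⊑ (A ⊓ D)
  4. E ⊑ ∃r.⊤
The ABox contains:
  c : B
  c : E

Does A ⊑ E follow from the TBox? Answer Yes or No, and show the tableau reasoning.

1. A ⊑ E  ⇔  (A ⊓ ¬E) unsat w.r.t. T
   apply at x₀: A⊑(A ⊓ D)
   open: L(x₀) ⊇ {A, B, D, ¬E, ∃t.C} (+ ∃-successors)
2. Hence A ⊑ E: not entailed.

No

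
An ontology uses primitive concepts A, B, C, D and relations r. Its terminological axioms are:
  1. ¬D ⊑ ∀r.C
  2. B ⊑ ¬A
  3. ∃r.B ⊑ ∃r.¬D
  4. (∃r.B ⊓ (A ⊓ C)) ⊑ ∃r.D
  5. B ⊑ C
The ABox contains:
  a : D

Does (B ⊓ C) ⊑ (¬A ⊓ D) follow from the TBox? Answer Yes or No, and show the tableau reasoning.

1. (B ⊓ C) ⊑ (¬A ⊓ D)  ⇔  ((B ⊓ C) ⊓ (A ⊔ ¬D)) unsat w.r.t. T
   apply at x₀: B⊑¬A
   open: L(x₀) ⊇ {B, C, ¬A, ¬D, ∀r.C, …}
2. Hence (B ⊓ C) ⊑ (¬A ⊓ D): not entailed.

No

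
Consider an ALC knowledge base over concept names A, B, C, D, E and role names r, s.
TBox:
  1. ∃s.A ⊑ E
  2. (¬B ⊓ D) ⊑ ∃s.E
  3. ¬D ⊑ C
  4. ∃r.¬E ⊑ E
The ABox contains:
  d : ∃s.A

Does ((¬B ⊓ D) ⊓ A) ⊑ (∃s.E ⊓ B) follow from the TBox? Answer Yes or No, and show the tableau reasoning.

1. ((¬B ⊓ D) ⊓ A) ⊑ (∃s.E ⊓ B)  ⇔  (((¬B ⊓ D) ⊓ A) ⊓ (∀s.¬E ⊔ ¬B)) unsat w.r.t. T
   apply at x₀: (¬B ⊓ D)⊑∃s.E
   open: L(x₀) ⊇ {A, D, ¬B, ∀r.E, ∀s.¬A, …} (+ ∃-successors)
2. Hence ((¬B ⊓ D) ⊓ A) ⊑ (∃s.E ⊓ B): not entailed.

No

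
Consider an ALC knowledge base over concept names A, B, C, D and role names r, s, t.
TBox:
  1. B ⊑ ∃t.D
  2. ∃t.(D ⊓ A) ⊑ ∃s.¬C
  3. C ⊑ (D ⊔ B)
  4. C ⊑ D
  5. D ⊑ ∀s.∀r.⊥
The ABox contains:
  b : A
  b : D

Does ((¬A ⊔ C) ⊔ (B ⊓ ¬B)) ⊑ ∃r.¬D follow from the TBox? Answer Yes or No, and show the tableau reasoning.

1. ((¬A ⊔ C) ⊔ (B ⊓ ¬B)) ⊑ ∃r.¬D  ⇔  (((¬A ⊔ C) ⊔ (B ⊓ ¬B)) ⊓ ∀r.D) unsat w.r.t. T
   open: L(x₀) ⊇ {¬A, ¬B, ¬C, ¬D, ∀r.D, …}
2. Hence ((¬A ⊔ C) ⊔ (B ⊓ ¬B)) ⊑ ∃r.¬D: not entailed.

No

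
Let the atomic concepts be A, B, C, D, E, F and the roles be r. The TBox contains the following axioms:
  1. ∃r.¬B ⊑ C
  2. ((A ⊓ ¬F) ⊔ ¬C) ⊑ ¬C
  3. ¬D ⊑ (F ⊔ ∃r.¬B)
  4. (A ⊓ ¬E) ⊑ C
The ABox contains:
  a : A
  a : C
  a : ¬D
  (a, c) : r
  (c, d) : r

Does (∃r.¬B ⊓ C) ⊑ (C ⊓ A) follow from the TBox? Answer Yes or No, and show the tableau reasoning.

1. (∃r.¬B ⊓ C) ⊑ (C ⊓ A)  ⇔  ((∃r.¬B ⊓ C) ⊓ (¬C ⊔ ¬A)) unsat w.r.t. T
   open: L(x₀) ⊇ {C, D, ¬A, ∃r.¬B} (+ ∃-successors)
2. Hence (∃r.¬B ⊓ C) ⊑ (C ⊓ A): not entailed.

No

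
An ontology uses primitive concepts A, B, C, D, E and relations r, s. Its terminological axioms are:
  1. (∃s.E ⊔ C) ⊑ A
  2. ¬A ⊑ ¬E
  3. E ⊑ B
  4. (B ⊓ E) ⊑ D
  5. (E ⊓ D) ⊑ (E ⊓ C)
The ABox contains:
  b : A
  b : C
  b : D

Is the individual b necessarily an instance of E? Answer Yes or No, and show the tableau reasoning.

No

1. b : E?  L(b) = {A, C, D} ∪ {¬E}
   open: L(b) ⊇ {A, C, D, ¬E} — b ∉ E possible
2. Hence b : E: not entailed.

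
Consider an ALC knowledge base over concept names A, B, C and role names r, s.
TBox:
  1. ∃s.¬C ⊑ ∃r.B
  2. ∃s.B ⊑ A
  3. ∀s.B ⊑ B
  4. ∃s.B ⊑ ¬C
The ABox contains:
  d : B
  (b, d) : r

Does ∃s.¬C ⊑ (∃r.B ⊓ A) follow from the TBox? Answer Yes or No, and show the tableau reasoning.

1. ∃s.¬C ⊑ (∃r.B ⊓ A)  ⇔  (∃s.¬C ⊓ (∀r.¬B ⊔ ¬A)) unsat w.r.t. T
   apply at x₀: ∃s.¬C⊑∃r.B
   open: L(x₀) ⊇ {¬A, ∀s.¬B, ∃r.B, ∃s.¬B, ∃s.¬C} (+ ∃-successors)
2. Hence ∃s.¬C ⊑ (∃r.B ⊓ A): not entailed.

No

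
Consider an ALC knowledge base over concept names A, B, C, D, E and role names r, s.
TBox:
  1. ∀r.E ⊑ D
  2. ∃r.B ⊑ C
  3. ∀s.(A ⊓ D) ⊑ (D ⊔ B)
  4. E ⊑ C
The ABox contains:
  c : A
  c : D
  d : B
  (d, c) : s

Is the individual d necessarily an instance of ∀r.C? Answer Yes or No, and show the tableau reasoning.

No

1. d : ∀r.C?  L(d) = {B} ∪ {∃r.¬C}
   open: L(d) ⊇ {B, ¬E, ∀r.¬B, ∃r.¬C, ∃r.¬E, …} (+ ∃-successors) — d ∉ ∀r.C possible
2. Hence d : ∀r.C: not entailed.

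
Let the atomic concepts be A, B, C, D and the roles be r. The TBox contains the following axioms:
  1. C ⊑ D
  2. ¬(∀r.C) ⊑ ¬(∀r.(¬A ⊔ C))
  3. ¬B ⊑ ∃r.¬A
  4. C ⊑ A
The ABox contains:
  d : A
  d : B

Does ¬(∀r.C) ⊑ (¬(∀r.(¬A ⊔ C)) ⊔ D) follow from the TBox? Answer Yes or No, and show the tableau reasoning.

Yes

1. ¬(∀r.C) ⊑ (¬(∀r.(¬A ⊔ C)) ⊔ D)  ⇔  (∃r.¬C ⊓ (∀r.(¬A ⊔ C) ⊓ ¬D)) unsat w.r.t. T
   all branches close; clash {D, ¬D} at x₀
2. Hence ¬(∀r.C) ⊑ (¬(∀r.(¬A ⊔ C)) ⊔ D): entailed.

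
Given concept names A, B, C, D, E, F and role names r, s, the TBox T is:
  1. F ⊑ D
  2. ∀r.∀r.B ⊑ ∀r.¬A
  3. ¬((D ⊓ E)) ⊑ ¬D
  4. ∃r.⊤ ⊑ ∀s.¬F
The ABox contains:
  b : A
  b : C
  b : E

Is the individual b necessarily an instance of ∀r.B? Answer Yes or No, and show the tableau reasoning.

No

1. b : ∀r.B?  L(b) = {A, C, E} ∪ {∃r.¬B}
   open: L(b) ⊇ {A, C, D, E, ∀s.¬F, …} (+ ∃-successors) — b ∉ ∀r.B possible
2. Hence b : ∀r.B: not entailed.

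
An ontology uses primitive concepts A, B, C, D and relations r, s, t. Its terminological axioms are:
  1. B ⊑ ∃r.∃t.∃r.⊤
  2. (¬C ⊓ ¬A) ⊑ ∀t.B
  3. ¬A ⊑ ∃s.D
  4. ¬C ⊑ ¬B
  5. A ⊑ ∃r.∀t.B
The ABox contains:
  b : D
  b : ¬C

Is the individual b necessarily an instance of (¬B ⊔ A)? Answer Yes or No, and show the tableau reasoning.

Yes

1. b : (¬B ⊔ A)?  L(b) = {D, ¬C} ∪ {(B ⊓ ¬A)}
   clash {B, ¬B} at b — b ∈ (¬B ⊔ A)
2. Hence b : (¬B ⊔ A): entailed.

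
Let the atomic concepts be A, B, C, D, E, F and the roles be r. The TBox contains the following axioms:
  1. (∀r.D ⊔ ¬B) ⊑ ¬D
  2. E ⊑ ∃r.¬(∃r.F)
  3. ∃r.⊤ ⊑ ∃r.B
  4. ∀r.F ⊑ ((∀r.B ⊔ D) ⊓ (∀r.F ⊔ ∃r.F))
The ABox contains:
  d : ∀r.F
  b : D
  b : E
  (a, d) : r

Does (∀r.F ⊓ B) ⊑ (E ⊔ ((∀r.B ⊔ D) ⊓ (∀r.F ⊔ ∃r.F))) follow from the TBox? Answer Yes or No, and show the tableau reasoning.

1. (∀r.F ⊓ B) ⊑ (E ⊔ ((∀r.B ⊔ D) ⊓ (∀r.F ⊔ ∃r.F)))  ⇔  ((∀r.F ⊓ B) ⊓ (¬E ⊓ ((∃r.¬B ⊓ ¬D) ⊔ (∃r.¬F ⊓ ∀r.¬F)))) unsat w.r.t. T
   all branches close; clash {F, ¬F} at an ∃-successor
2. Hence (∀r.F ⊓ B) ⊑ (E ⊔ ((∀r.B ⊔ D) ⊓ (∀r.F ⊔ ∃r.F))): entailed.

Yes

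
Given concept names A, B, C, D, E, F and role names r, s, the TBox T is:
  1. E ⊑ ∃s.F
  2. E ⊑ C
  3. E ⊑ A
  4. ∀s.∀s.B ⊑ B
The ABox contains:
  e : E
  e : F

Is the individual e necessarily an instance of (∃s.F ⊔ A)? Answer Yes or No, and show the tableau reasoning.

1. e : (∃s.F ⊔ A)?  L(e) = {E, F} ∪ {(∀s.¬F ⊓ ¬A)}
   clash {A, ¬A} at e — e ∈ (∃s.F ⊔ A)
2. Hence e : (∃s.F ⊔ A): entailed.

Yes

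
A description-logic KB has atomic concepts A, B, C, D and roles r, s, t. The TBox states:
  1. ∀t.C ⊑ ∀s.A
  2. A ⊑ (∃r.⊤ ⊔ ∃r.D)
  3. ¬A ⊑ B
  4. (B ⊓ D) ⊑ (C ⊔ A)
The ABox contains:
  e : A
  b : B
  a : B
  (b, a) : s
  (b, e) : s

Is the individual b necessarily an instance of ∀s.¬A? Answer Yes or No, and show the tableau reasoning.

1. b : ∀s.¬A?  L(b) = {B} ∪ {∃s.A}
   open: L(b) ⊇ {B, ¬A, ¬D, ∃s.A, ∃t.¬C} (+ ∃-successors) — b ∉ ∀s.¬A possible
2. Hence b : ∀s.¬A: not entailed.

No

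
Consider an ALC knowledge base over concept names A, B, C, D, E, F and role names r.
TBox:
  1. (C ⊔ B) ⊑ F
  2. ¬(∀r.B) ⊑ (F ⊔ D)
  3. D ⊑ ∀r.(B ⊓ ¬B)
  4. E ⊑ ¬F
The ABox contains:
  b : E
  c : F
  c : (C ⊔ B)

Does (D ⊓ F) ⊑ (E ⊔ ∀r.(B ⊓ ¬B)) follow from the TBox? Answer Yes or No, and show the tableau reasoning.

Yes

1. (D ⊓ F) ⊑ (E ⊔ ∀r.(B ⊓ ¬B))  ⇔  ((D ⊓ F) ⊓ (¬E ⊓ ∃r.(¬B ⊔ B))) unsat w.r.t. T
   all branches close; clash {B, ¬B} at an ∃-successor
2. Hence (D ⊓ F) ⊑ (E ⊔ ∀r.(B ⊓ ¬B)): entailed.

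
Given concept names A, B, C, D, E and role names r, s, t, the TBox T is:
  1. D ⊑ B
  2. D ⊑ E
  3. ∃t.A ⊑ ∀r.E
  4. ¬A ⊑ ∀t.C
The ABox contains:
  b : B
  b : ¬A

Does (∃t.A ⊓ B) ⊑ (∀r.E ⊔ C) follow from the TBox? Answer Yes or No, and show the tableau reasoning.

1. (∃t.A ⊓ B) ⊑ (∀r.E ⊔ C)  ⇔  ((∃t.A ⊓ B) ⊓ (∃r.¬E ⊓ ¬C)) unsat w.r.t. T
   all branches close; clash {E, ¬E} at an ∃-successor
2. Hence (∃t.A ⊓ B) ⊑ (∀r.E ⊔ C): entailed.

Yes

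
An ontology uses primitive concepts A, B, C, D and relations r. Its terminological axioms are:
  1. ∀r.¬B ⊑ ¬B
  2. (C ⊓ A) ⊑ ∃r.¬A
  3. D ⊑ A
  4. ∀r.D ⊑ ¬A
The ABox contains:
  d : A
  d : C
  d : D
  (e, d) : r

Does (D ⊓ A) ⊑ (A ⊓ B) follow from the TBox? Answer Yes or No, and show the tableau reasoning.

No

1. (D ⊓ A) ⊑ (A ⊓ B)  ⇔  ((D ⊓ A) ⊓ (¬A ⊔ ¬B)) unsat w.r.t. T
   open: L(x₀) ⊇ {A, D, ¬B, ¬C, ∃r.¬D} (+ ∃-successors)
2. Hence (D ⊓ A) ⊑ (A ⊓ B): not entailed.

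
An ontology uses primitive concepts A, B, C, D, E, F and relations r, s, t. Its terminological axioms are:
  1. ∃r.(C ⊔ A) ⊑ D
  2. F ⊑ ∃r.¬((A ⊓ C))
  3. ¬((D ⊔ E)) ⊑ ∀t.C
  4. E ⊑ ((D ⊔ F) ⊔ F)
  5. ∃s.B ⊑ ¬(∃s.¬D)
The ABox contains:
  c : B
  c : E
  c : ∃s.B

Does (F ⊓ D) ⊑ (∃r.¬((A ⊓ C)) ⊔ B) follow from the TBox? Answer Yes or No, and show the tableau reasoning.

Yes

1. (F ⊓ D) ⊑ (∃r.¬((A ⊓ C)) ⊔ B)  ⇔  ((F ⊓ D) ⊓ (∀r.(A ⊓ C) ⊓ ¬B)) unsat w.r.t. T
   all branches close; clash {C, ¬C} at an ∃-successor
2. Hence (F ⊓ D) ⊑ (∃r.¬((A ⊓ C)) ⊔ B): entailed.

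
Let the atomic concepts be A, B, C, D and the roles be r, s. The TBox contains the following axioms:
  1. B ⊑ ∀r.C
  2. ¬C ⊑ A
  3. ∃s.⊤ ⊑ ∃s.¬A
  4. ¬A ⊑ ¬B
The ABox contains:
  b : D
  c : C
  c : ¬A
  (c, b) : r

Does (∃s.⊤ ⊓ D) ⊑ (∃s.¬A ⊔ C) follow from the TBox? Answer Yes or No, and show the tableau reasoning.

Yes

1. (∃s.⊤ ⊓ D) ⊑ (∃s.¬A ⊔ C)  ⇔  ((∃s.⊤ ⊓ D) ⊓ (∀s.A ⊓ ¬C)) unsat w.r.t. T
   all branches close; clash {A, ¬A} at an ∃-successor
2. Hence (∃s.⊤ ⊓ D) ⊑ (∃s.¬A ⊔ C): entailed.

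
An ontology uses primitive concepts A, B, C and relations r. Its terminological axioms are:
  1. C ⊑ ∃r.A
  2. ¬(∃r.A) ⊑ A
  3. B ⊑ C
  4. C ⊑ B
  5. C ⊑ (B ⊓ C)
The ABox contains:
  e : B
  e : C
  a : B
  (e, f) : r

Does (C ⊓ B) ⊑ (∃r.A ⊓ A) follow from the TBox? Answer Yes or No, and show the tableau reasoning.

1. (C ⊓ B) ⊑ (∃r.A ⊓ A)  ⇔  ((C ⊓ B) ⊓ (∀r.¬A ⊔ ¬A)) unsat w.r.t. T
   apply at x₀: C⊑∃r.A; C⊑(B ⊓ C)
   open: L(x₀) ⊇ {B, C, ¬A, ∃r.A} (+ ∃-successors)
2. Hence (C ⊓ B) ⊑ (∃r.A ⊓ A): not entailed.

No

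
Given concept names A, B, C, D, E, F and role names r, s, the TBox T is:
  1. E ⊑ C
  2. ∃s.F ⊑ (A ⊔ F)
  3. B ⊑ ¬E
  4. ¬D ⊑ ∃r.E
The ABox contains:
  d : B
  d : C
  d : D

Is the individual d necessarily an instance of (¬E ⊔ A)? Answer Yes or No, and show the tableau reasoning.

1. d : (¬E ⊔ A)?  L(d) = {B, C, D} ∪ {(E ⊓ ¬A)}
   clash {E, ¬E} at d — d ∈ (¬E ⊔ A)
2. Hence d : (¬E ⊔ A): entailed.

Yes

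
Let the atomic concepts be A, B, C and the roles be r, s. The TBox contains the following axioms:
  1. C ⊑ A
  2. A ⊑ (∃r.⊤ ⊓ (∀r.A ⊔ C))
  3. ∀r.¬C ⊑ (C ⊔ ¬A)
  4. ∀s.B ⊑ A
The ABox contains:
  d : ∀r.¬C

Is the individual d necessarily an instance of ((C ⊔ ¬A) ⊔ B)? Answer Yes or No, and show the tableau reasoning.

Yes

1. d : ((C ⊔ ¬A) ⊔ B)?  L(d) = {∀r.¬C} ∪ {((¬C ⊓ A) ⊓ ¬B)}
   clash {A, ¬A} at d — d ∈ ((C ⊔ ¬A) ⊔ B)
2. Hence d : ((C ⊔ ¬A) ⊔ B): entailed.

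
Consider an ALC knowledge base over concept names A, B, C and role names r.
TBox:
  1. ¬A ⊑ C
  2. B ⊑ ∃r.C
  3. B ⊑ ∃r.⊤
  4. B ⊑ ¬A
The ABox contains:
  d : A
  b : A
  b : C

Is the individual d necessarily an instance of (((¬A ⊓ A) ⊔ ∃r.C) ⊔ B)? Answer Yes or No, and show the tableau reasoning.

1. d : (((¬A ⊓ A) ⊔ ∃r.C) ⊔ B)?  L(d) = {A} ∪ {(((A ⊔ ¬A) ⊓ ∀r.¬C) ⊓ ¬B)}
   open: L(d) ⊇ {A, ¬B, ∀r.¬C} — d ∉ (((¬A ⊓ A) ⊔ ∃r.C) ⊔ B) possible
2. Hence d : (((¬A ⊓ A) ⊔ ∃r.C) ⊔ B): not entailed.

No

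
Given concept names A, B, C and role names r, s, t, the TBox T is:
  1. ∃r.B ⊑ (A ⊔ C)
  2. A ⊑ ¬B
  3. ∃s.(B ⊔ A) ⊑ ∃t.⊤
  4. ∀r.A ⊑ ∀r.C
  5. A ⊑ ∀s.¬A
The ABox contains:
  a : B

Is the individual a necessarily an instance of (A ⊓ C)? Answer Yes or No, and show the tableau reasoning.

1. a : (A ⊓ C)?  L(a) = {B} ∪ {(¬A ⊔ ¬C)}
   open: L(a) ⊇ {B, ¬A, ∀r.¬B, ∀s.(¬B ⊓ ¬A), ∃r.¬A} (+ ∃-successors) — a ∉ (A ⊓ C) possible
2. Hence a : (A ⊓ C): not entailed.

No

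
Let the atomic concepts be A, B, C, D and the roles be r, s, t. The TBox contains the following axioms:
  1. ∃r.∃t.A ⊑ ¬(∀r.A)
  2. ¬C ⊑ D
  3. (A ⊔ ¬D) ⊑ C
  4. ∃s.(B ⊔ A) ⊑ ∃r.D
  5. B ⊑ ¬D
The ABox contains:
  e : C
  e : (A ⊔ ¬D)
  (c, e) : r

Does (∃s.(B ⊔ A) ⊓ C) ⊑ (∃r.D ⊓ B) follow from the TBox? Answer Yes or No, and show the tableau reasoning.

No

1. (∃s.(B ⊔ A) ⊓ C) ⊑ (∃r.D ⊓ B)  ⇔  ((∃s.(B ⊔ A) ⊓ C) ⊓ (∀r.¬D ⊔ ¬B)) unsat w.r.t. T
   apply at x₀: ∃s.(B ⊔ A)⊑∃r.D
   open: L(x₀) ⊇ {C, ¬B, ∀r.∀t.¬A, ∃r.D, ∃s.(B ⊔ A)} (+ ∃-successors)
2. Hence (∃s.(B ⊔ A) ⊓ C) ⊑ (∃r.D ⊓ B): not entailed.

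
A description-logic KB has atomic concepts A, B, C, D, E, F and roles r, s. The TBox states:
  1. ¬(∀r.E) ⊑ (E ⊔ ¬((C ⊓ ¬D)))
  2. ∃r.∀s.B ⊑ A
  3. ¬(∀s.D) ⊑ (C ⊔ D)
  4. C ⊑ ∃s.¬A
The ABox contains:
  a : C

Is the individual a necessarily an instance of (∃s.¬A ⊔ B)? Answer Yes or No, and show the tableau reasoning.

1. a : (∃s.¬A ⊔ B)?  L(a) = {C} ∪ {(∀s.A ⊓ ¬B)}
   clash {A, ¬A} at an ∃-successor — a ∈ (∃s.¬A ⊔ B)
2. Hence a : (∃s.¬A ⊔ B): entailed.

Yes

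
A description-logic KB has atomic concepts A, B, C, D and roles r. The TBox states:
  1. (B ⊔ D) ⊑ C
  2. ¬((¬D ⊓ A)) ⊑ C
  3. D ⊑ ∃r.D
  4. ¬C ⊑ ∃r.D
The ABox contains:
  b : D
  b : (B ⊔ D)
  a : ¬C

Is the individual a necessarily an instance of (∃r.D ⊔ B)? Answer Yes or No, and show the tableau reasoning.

1. a : (∃r.D ⊔ B)?  L(a) = {¬C} ∪ {(∀r.¬D ⊓ ¬B)}
   clash {C, ¬C} at a — a ∈ (∃r.D ⊔ B)
2. Hence a : (∃r.D ⊔ B): entailed.

Yes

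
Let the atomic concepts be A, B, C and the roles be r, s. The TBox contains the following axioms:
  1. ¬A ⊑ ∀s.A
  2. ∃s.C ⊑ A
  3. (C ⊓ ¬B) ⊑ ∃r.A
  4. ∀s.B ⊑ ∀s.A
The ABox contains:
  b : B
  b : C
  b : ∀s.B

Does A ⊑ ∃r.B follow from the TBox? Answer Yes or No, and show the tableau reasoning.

1. A ⊑ ∃r.B  ⇔  (A ⊓ ∀r.¬B) unsat w.r.t. T
   open: L(x₀) ⊇ {A, ¬C, ∀r.¬B, ∃s.¬B} (+ ∃-successors)
2. Hence A ⊑ ∃r.B: not entailed.

No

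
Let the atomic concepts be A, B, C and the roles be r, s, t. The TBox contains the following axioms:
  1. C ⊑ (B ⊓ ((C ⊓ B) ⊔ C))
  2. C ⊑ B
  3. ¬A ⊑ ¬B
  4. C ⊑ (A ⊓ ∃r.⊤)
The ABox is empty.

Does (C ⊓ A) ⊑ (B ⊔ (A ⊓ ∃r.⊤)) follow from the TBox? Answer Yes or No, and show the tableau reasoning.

1. (C ⊓ A) ⊑ (B ⊔ (A ⊓ ∃r.⊤))  ⇔  ((C ⊓ A) ⊓ (¬B ⊓ (¬A ⊔ ∀r.⊥))) unsat w.r.t. T
   all branches close; clash {B, ¬B} at x₀
2. Hence (C ⊓ A) ⊑ (B ⊔ (A ⊓ ∃r.⊤)): entailed.

Yes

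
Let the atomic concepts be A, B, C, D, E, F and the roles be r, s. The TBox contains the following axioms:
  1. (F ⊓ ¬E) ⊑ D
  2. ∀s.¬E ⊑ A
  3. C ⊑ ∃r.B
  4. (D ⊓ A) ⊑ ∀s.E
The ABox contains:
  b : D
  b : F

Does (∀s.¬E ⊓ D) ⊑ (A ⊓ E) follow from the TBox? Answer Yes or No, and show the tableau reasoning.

1. (∀s.¬E ⊓ D) ⊑ (A ⊓ E)  ⇔  ((∀s.¬E ⊓ D) ⊓ (¬A ⊔ ¬E)) unsat w.r.t. T
   apply at x₀: ∀s.¬E⊑A
   open: L(x₀) ⊇ {A, D, ¬C, ¬E, ∀s.E, …}
2. Hence (∀s.¬E ⊓ D) ⊑ (A ⊓ E): not entailed.

No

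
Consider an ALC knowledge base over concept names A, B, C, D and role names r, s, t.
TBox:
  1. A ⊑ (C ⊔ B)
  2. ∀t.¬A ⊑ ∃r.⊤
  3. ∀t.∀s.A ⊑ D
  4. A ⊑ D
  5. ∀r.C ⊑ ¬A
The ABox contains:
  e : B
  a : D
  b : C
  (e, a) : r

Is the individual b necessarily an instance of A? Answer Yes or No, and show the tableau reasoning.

1. b : A?  L(b) = {C} ∪ {¬A}
   open: L(b) ⊇ {C, ¬A, ∃t.A, ∃t.∃s.¬A} (+ ∃-successors) — b ∉ A possible
2. Hence b : A: not entailed.

No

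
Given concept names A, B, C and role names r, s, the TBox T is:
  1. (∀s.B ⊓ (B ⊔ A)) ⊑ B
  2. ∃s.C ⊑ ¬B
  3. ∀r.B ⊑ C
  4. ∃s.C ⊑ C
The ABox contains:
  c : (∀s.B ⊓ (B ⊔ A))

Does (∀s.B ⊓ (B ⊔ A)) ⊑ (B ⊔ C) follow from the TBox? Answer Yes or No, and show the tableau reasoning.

Yes

1. (∀s.B ⊓ (B ⊔ A)) ⊑ (B ⊔ C)  ⇔  ((∀s.B ⊓ (B ⊔ A)) ⊓ (¬B ⊓ ¬C)) unsat w.r.t. T
   all branches close; clash {C, ¬C} at x₀
2. Hence (∀s.B ⊓ (B ⊔ A)) ⊑ (B ⊔ C): entailed.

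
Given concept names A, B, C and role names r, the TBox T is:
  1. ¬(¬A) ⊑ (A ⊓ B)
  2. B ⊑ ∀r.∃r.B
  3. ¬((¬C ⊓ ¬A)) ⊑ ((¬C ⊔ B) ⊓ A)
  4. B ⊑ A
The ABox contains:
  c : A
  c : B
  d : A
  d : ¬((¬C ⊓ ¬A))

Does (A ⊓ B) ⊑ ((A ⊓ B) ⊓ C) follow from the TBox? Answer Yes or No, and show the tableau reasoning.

No

1. (A ⊓ B) ⊑ ((A ⊓ B) ⊓ C)  ⇔  ((A ⊓ B) ⊓ ((¬A ⊔ ¬B) ⊔ ¬C)) unsat w.r.t. T
   apply at x₀: B⊑∀r.∃r.B
   open: L(x₀) ⊇ {A, B, ¬C, ∀r.∃r.B}
2. Hence (A ⊓ B) ⊑ ((A ⊓ B) ⊓ C): not entailed.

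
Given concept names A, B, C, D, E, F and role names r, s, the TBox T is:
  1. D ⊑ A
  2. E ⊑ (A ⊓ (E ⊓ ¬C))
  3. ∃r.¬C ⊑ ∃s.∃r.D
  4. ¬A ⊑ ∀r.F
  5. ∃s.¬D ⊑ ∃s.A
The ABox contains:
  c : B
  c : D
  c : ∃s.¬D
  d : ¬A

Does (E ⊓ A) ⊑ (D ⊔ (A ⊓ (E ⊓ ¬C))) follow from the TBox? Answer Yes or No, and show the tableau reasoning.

1. (E ⊓ A) ⊑ (D ⊔ (A ⊓ (E ⊓ ¬C)))  ⇔  ((E ⊓ A) ⊓ (¬D ⊓ (¬A ⊔ (¬E ⊔ C)))) unsat w.r.t. T
   all branches close; clash {C, ¬C} at x₀
2. Hence (E ⊓ A) ⊑ (D ⊔ (A ⊓ (E ⊓ ¬C))): entailed.

Yes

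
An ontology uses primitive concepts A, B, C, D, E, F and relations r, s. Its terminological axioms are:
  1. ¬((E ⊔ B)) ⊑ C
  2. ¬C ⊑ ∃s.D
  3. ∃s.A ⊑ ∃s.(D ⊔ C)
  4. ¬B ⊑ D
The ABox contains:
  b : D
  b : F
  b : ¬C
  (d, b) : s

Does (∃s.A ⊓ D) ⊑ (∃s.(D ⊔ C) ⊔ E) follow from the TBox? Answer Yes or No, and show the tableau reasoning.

1. (∃s.A ⊓ D) ⊑ (∃s.(D ⊔ C) ⊔ E)  ⇔  ((∃s.A ⊓ D) ⊓ (∀s.(¬D ⊓ ¬C) ⊓ ¬E)) unsat w.r.t. T
   all branches close; clash {D, ¬D} at an ∃-successor
2. Hence (∃s.A ⊓ D) ⊑ (∃s.(D ⊔ C) ⊔ E): entailed.

Yes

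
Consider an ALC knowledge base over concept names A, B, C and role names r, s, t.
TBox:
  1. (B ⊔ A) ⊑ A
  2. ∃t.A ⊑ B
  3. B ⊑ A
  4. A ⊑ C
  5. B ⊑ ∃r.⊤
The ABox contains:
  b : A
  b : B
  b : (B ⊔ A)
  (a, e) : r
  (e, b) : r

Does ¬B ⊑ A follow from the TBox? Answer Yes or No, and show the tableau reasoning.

No

1. ¬B ⊑ A  ⇔  (¬B ⊓ ¬A) unsat w.r.t. T
   open: L(x₀) ⊇ {¬A, ¬B, ∀t.¬A}
2. Hence ¬B ⊑ A: not entailed.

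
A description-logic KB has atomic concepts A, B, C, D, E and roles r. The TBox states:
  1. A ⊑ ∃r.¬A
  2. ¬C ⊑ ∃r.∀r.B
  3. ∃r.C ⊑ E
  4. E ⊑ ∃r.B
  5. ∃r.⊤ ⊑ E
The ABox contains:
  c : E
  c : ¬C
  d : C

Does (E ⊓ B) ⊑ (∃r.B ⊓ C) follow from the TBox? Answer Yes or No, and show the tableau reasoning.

No

1. (E ⊓ B) ⊑ (∃r.B ⊓ C)  ⇔  ((E ⊓ B) ⊓ (∀r.¬B ⊔ ¬C)) unsat w.r.t. T
   apply at x₀: E⊑∃r.B
   open: L(x₀) ⊇ {B, E, ¬A, ¬C, ∃r.B, …} (+ ∃-successors)
2. Hence (E ⊓ B) ⊑ (∃r.B ⊓ C): not entailed.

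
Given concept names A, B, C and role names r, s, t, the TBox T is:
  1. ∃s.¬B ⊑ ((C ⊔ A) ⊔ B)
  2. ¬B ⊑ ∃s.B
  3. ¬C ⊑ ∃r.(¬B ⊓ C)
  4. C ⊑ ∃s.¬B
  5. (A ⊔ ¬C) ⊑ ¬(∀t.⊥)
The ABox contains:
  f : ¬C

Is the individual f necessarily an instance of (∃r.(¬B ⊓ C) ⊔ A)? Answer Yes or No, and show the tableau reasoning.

1. f : (∃r.(¬B ⊓ C) ⊔ A)?  L(f) = {¬C} ∪ {(∀r.(B ⊔ ¬C) ⊓ ¬A)}
   clash {C, ¬C} at an ∃-successor — f ∈ (∃r.(¬B ⊓ C) ⊔ A)
2. Hence f : (∃r.(¬B ⊓ C) ⊔ A): entailed.

Yes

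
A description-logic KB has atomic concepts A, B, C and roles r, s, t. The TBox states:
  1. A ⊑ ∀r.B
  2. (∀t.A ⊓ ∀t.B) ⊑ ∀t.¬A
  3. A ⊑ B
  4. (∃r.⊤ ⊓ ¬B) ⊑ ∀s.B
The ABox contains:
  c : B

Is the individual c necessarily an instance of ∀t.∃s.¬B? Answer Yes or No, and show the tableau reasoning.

1. c : ∀t.∃s.¬B?  L(c) = {B} ∪ {∃t.∀s.B}
   open: L(c) ⊇ {B, ¬A, ∃t.¬A, ∃t.∀s.B} (+ ∃-successors) — c ∉ ∀t.∃s.¬B possible
2. Hence c : ∀t.∃s.¬B: not entailed.

No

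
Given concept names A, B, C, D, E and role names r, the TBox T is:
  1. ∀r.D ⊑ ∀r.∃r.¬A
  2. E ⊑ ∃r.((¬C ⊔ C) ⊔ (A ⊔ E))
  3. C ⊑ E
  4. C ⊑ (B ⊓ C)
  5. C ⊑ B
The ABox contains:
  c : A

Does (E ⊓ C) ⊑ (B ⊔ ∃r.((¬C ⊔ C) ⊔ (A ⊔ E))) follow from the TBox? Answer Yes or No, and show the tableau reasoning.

1. (E ⊓ C) ⊑ (B ⊔ ∃r.((¬C ⊔ C) ⊔ (A ⊔ E)))  ⇔  ((E ⊓ C) ⊓ (¬B ⊓ ∀r.((C ⊓ ¬C) ⊓ (¬A ⊓ ¬E)))) unsat w.r.t. T
   all branches close; clash {B, ¬B} at x₀
2. Hence (E ⊓ C) ⊑ (B ⊔ ∃r.((¬C ⊔ C) ⊔ (A ⊔ E))): entailed.

Yes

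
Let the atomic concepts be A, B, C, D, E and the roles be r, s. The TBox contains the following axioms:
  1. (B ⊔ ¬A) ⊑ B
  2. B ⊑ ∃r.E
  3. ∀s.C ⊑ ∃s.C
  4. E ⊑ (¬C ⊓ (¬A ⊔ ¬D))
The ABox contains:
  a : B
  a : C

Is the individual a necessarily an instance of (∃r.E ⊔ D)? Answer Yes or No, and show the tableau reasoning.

1. a : (∃r.E ⊔ D)?  L(a) = {B, C} ∪ {(∀r.¬E ⊓ ¬D)}
   clash {C, ¬C} at a — a ∈ (∃r.E ⊔ D)
2. Hence a : (∃r.E ⊔ D): entailed.

Yes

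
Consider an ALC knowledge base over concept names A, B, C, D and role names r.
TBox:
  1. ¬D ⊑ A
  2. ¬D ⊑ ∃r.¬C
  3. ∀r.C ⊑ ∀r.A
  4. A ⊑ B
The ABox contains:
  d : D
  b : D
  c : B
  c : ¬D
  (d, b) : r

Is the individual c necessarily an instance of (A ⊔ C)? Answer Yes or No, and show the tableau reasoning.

1. c : (A ⊔ C)?  L(c) = {B, ¬D} ∪ {(¬A ⊓ ¬C)}
   clash {A, ¬A} at c — c ∈ (A ⊔ C)
2. Hence c : (A ⊔ C): entailed.

Yes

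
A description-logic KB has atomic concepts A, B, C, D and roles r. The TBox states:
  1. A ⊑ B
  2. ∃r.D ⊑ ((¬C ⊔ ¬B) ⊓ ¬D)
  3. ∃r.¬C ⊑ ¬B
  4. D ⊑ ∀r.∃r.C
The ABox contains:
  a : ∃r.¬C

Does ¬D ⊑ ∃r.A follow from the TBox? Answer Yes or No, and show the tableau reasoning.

No

1. ¬D ⊑ ∃r.A  ⇔  (¬D ⊓ ∀r.¬A) unsat w.r.t. T
   open: L(x₀) ⊇ {¬A, ¬D, ∀r.C, ∀r.¬A, ∀r.¬D}
2. Hence ¬D ⊑ ∃r.A: not entailed.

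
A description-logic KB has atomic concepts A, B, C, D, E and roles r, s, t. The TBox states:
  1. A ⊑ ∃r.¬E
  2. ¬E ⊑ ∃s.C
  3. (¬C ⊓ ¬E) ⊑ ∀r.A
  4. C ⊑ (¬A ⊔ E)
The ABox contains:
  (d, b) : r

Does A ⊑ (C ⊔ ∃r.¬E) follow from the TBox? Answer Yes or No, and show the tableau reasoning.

1. A ⊑ (C ⊔ ∃r.¬E)  ⇔  (A ⊓ (¬C ⊓ ∀r.E)) unsat w.r.t. T
   all branches close; clash {E, ¬E} at an ∃-successor
2. Hence A ⊑ (C ⊔ ∃r.¬E): entailed.

Yes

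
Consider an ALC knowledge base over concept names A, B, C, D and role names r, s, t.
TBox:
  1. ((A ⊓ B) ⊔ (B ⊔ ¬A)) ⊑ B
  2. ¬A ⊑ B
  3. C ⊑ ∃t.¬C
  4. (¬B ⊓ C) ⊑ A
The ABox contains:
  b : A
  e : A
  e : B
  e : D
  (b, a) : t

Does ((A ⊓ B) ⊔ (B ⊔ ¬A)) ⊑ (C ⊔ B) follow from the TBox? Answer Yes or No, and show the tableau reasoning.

1. ((A ⊓ B) ⊔ (B ⊔ ¬A)) ⊑ (C ⊔ B)  ⇔  (((A ⊓ B) ⊔ (B ⊔ ¬A)) ⊓ (¬C ⊓ ¬B)) unsat w.r.t. T
   all branches close; clash {B, ¬B} at x₀
2. Hence ((A ⊓ B) ⊔ (B ⊔ ¬A)) ⊑ (C ⊔ B): entailed.

Yes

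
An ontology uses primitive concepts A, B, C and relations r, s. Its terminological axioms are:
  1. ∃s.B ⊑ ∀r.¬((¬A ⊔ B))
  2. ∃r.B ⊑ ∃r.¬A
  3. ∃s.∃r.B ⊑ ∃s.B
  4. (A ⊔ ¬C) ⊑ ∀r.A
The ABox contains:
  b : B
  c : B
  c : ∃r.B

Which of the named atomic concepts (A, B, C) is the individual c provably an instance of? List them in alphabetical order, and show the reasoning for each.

1. c : A?  L(c) = {B, ∃r.B} ∪ {¬A}
   apply at c: ∃r.B⊑∃r.¬A
   open: L(c) ⊇ {B, C, ¬A, ∀s.¬B, ∀s.∀r.¬B, …} (+ ∃-successors) — c ∉ A possible
2. c : B?  L(c) = {B, ∃r.B} ∪ {¬B}
   clash {B, ¬B} at c — c ∈ B
3. c : C?  L(c) = {B, ∃r.B} ∪ {¬C}
   clash {A, ¬A} at an ∃-successor — c ∈ C
4. Entailed for c: {B, C}

{B, C}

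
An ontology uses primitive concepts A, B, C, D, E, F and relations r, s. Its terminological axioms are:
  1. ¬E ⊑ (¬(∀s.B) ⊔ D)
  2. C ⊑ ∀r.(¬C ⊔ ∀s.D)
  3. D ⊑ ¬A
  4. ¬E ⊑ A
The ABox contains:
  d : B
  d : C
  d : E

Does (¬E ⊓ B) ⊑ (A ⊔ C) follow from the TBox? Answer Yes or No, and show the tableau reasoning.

1. (¬E ⊓ B) ⊑ (A ⊔ C)  ⇔  ((¬E ⊓ B) ⊓ (¬A ⊓ ¬C)) unsat w.r.t. T
   all branches close; clash {A, ¬A} at x₀
2. Hence (¬E ⊓ B) ⊑ (A ⊔ C): entailed.

Yes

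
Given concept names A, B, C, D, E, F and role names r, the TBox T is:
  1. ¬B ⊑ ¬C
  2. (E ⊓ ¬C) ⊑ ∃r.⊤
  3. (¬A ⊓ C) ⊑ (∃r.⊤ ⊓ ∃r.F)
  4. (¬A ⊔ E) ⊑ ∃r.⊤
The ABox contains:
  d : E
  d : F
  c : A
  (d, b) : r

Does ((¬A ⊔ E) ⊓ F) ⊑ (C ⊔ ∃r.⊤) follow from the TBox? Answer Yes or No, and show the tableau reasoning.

Yes

1. ((¬A ⊔ E) ⊓ F) ⊑ (C ⊔ ∃r.⊤)  ⇔  (((¬A ⊔ E) ⊓ F) ⊓ (¬C ⊓ ∀r.⊥)) unsat w.r.t. T
   all branches close; clash ⊥ at an ∃-successor
2. Hence ((¬A ⊔ E) ⊓ F) ⊑ (C ⊔ ∃r.⊤): entailed.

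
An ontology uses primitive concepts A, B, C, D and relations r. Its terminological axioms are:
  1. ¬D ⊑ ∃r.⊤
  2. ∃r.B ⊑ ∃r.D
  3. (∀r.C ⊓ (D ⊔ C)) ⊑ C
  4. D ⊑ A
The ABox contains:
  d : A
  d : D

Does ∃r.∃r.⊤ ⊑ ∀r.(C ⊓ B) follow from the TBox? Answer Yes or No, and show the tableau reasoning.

No

1. ∃r.∃r.⊤ ⊑ ∀r.(C ⊓ B)  ⇔  (∃r.∃r.⊤ ⊓ ∃r.(¬C ⊔ ¬B)) unsat w.r.t. T
   open: L(x₀) ⊇ {A, D, ∀r.¬B, ∃r.(¬C ⊔ ¬B), ∃r.¬C, …} (+ ∃-successors)
2. Hence ∃r.∃r.⊤ ⊑ ∀r.(C ⊓ B): not entailed.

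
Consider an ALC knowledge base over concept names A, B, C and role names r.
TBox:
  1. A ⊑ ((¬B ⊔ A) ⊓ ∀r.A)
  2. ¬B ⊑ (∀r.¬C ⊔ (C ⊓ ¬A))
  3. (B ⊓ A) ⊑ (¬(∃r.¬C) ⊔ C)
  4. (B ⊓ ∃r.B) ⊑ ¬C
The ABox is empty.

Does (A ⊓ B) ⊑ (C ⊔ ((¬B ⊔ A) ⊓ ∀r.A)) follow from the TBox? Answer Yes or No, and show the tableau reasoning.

Yes

1. (A ⊓ B) ⊑ (C ⊔ ((¬B ⊔ A) ⊓ ∀r.A))  ⇔  ((A ⊓ B) ⊓ (¬C ⊓ ((B ⊓ ¬A) ⊔ ∃r.¬A))) unsat w.r.t. T
   all branches close; clash {C, ¬C} at x₀
2. Hence (A ⊓ B) ⊑ (C ⊔ ((¬B ⊔ A) ⊓ ∀r.A)): entailed.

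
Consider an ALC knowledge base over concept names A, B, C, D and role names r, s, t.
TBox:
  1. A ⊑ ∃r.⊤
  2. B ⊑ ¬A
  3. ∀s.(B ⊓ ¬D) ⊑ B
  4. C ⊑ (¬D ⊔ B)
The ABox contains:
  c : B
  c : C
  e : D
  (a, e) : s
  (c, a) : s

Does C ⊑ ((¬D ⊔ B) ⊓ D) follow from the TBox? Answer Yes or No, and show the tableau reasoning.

1. C ⊑ ((¬D ⊔ B) ⊓ D)  ⇔  (C ⊓ ((D ⊓ ¬B) ⊔ ¬D)) unsat w.r.t. T
   apply at x₀: C⊑(¬D ⊔ B)
   open: L(x₀) ⊇ {C, ¬A, ¬D, ∃s.(¬B ⊔ D)} (+ ∃-successors)
2. Hence C ⊑ ((¬D ⊔ B) ⊓ D): not entailed.

No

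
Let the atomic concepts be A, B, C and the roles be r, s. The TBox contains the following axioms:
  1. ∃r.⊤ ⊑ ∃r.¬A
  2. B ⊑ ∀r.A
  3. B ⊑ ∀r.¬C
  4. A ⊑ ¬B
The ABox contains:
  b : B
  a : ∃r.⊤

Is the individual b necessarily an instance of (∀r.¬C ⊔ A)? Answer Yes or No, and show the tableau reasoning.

1. b : (∀r.¬C ⊔ A)?  L(b) = {B} ∪ {(∃r.C ⊓ ¬A)}
   clash {A, ¬A} at an ∃-successor — b ∈ (∀r.¬C ⊔ A)
2. Hence b : (∀r.¬C ⊔ A): entailed.

Yes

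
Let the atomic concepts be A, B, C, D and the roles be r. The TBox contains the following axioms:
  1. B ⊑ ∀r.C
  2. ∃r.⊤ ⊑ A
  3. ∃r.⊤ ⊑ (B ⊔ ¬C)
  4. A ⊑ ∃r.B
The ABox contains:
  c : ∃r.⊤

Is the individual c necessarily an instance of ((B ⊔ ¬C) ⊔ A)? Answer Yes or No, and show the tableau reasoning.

1. c : ((B ⊔ ¬C) ⊔ A)?  L(c) = {∃r.⊤} ∪ {((¬B ⊓ C) ⊓ ¬A)}
   clash {A, ¬A} at c — c ∈ ((B ⊔ ¬C) ⊔ A)
2. Hence c : ((B ⊔ ¬C) ⊔ A): entailed.

Yes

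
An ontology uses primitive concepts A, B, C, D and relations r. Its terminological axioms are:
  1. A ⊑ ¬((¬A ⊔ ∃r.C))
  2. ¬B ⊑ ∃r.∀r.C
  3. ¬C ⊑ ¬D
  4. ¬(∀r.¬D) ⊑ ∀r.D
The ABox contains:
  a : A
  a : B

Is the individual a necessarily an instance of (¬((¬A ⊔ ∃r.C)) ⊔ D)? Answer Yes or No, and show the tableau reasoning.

1. a : (¬((¬A ⊔ ∃r.C)) ⊔ D)?  L(a) = {A, B} ∪ {((¬A ⊔ ∃r.C) ⊓ ¬D)}
   clash {C, ¬C} at an ∃-successor — a ∈ (¬((¬A ⊔ ∃r.C)) ⊔ D)
2. Hence a : (¬((¬A ⊔ ∃r.C)) ⊔ D): entailed.

Yes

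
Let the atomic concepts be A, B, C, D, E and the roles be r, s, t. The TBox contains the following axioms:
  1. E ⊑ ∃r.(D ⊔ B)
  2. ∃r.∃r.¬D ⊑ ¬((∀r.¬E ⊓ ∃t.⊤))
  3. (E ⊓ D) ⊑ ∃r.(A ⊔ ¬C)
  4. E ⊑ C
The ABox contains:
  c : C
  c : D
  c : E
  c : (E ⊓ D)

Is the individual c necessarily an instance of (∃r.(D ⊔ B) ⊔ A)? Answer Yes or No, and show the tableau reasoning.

1. c : (∃r.(D ⊔ B) ⊔ A)?  L(c) = {C, D, E, (E ⊓ D)} ∪ {(∀r.(¬D ⊓ ¬B) ⊓ ¬A)}
   clash {B, ¬B} at an ∃-successor — c ∈ (∃r.(D ⊔ B) ⊔ A)
2. Hence c : (∃r.(D ⊔ B) ⊔ A): entailed.

Yes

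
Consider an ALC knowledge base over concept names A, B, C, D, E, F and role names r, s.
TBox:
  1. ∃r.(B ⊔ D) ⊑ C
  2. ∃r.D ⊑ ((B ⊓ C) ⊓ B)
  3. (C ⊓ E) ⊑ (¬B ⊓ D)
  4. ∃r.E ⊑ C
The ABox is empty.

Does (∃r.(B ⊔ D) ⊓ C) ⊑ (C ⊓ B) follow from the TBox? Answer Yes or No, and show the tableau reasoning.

No

1. (∃r.(B ⊔ D) ⊓ C) ⊑ (C ⊓ B)  ⇔  ((∃r.(B ⊔ D) ⊓ C) ⊓ (¬C ⊔ ¬B)) unsat w.r.t. T
   open: L(x₀) ⊇ {C, ¬B, ¬E, ∀r.¬D, ∃r.(B ⊔ D)} (+ ∃-successors)
2. Hence (∃r.(B ⊔ D) ⊓ C) ⊑ (C ⊓ B): not entailed.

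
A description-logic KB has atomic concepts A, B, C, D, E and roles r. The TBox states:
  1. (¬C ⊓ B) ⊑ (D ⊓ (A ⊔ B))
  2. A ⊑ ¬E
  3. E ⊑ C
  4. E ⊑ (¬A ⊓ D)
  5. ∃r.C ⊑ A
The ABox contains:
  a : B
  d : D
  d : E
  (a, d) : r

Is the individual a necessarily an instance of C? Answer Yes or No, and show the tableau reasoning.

1. a : C?  L(a) = {B} ∪ {¬C}
   open: L(a) ⊇ {A, B, D, ¬C, ¬E} — a ∉ C possible
2. Hence a : C: not entailed.

No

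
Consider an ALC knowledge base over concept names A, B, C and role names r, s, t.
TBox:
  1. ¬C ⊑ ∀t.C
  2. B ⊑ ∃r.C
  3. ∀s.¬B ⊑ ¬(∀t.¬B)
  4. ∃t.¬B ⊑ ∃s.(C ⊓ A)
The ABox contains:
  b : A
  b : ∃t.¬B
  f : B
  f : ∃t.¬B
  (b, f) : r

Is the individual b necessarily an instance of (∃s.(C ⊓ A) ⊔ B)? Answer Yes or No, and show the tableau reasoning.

Yes

1. b : (∃s.(C ⊓ A) ⊔ B)?  L(b) = {A, ∃t.¬B} ∪ {(∀s.(¬C ⊔ ¬A) ⊓ ¬B)}
   clash {A, ¬A} at an ∃-successor — b ∈ (∃s.(C ⊓ A) ⊔ B)
2. Hence b : (∃s.(C ⊓ A) ⊔ B): entailed.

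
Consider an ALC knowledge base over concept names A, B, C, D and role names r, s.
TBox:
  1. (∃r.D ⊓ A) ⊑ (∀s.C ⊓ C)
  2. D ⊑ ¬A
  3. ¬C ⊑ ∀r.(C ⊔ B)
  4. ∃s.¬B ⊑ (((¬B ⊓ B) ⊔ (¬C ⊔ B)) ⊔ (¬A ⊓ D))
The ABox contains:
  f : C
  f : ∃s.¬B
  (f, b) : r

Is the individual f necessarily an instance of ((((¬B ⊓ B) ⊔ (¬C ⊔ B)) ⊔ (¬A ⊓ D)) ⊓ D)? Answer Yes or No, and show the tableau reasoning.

1. f : ((((¬B ⊓ B) ⊔ (¬C ⊔ B)) ⊔ (¬A ⊓ D)) ⊓ D)?  L(f) = {C, ∃s.¬B} ∪ {((((B ⊔ ¬B) ⊓ (C ⊓ ¬B)) ⊓ (A ⊔ ¬D)) ⊔ ¬D)}
   apply at f: ∃s.¬B⊑(((¬B ⊓ B) ⊔ (¬C ⊔ B)) ⊔ (¬A ⊓ D))
   open: L(f) ⊇ {B, C, ¬D, ∀r.¬D, ∃s.¬B} (+ ∃-successors) — f ∉ ((((¬B ⊓ B) ⊔ (¬C ⊔ B)) ⊔ (¬A ⊓ D)) ⊓ D) possible
2. Hence f : ((((¬B ⊓ B) ⊔ (¬C ⊔ B)) ⊔ (¬A ⊓ D)) ⊓ D): not entailed.

No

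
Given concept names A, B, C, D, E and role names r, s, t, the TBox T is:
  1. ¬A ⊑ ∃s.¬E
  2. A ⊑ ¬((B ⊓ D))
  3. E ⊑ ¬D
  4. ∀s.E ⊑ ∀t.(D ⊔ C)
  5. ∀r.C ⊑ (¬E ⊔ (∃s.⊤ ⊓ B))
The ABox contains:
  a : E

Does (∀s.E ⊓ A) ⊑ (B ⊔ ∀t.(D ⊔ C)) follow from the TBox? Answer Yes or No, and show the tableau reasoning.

Yes

1. (∀s.E ⊓ A) ⊑ (B ⊔ ∀t.(D ⊔ C))  ⇔  ((∀s.E ⊓ A) ⊓ (¬B ⊓ ∃t.(¬D ⊓ ¬C))) unsat w.r.t. T
   all branches close; clash {B, ¬B} at x₀
2. Hence (∀s.E ⊓ A) ⊑ (B ⊔ ∀t.(D ⊔ C)): entailed.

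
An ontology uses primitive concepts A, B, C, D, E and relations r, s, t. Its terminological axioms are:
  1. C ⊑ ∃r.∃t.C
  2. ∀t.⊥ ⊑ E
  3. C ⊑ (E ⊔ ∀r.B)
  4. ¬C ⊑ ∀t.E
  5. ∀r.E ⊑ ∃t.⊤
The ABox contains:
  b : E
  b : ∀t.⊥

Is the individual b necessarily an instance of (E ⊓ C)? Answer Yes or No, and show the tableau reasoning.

No

1. b : (E ⊓ C)?  L(b) = {E, ∀t.⊥} ∪ {(¬E ⊔ ¬C)}
   open: L(b) ⊇ {E, ¬C, ∀t.E, ∀t.⊥, ∃r.¬E} (+ ∃-successors) — b ∉ (E ⊓ C) possible
2. Hence b : (E ⊓ C): not entailed.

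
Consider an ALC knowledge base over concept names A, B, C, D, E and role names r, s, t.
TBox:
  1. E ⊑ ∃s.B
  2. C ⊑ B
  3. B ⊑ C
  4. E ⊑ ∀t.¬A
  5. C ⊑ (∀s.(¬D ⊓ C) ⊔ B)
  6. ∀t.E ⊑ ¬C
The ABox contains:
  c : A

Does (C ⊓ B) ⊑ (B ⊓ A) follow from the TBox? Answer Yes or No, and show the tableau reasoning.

1. (C ⊓ B) ⊑ (B ⊓ A)  ⇔  ((C ⊓ B) ⊓ (¬B ⊔ ¬A)) unsat w.r.t. T
   apply at x₀: C⊑(∀s.(¬D ⊓ C) ⊔ B)
   open: L(x₀) ⊇ {B, C, ¬A, ¬E, ∃t.¬E} (+ ∃-successors)
2. Hence (C ⊓ B) ⊑ (B ⊓ A): not entailed.

No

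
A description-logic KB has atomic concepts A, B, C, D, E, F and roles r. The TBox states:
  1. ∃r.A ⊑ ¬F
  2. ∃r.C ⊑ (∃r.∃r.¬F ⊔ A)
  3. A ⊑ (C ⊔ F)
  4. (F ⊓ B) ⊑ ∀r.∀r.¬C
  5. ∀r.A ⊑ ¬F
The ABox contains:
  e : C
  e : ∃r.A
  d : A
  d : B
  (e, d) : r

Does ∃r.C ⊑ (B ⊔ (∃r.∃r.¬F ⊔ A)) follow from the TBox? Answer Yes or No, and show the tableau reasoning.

1. ∃r.C ⊑ (B ⊔ (∃r.∃r.¬F ⊔ A))  ⇔  (∃r.C ⊓ (¬B ⊓ (∀r.∀r.F ⊓ ¬A))) unsat w.r.t. T
   all branches close; clash {A, ¬A} at x₀
2. Hence ∃r.C ⊑ (B ⊔ (∃r.∃r.¬F ⊔ A)): entailed.

Yes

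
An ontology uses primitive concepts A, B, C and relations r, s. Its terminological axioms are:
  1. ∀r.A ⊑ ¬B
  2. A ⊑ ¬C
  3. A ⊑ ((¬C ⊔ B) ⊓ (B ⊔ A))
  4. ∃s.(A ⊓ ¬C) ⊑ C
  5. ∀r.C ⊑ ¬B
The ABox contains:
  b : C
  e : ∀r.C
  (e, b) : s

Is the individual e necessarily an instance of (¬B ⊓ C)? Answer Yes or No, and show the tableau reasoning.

No

1. e : (¬B ⊓ C)?  L(e) = {∀r.C} ∪ {(B ⊔ ¬C)}
   apply at e: ∀r.C⊑¬B
   open: L(e) ⊇ {¬A, ¬B, ¬C, ∀r.C, ∀s.(¬A ⊔ C), …} (+ ∃-successors) — e ∉ (¬B ⊓ C) possible
2. Hence e : (¬B ⊓ C): not entailed.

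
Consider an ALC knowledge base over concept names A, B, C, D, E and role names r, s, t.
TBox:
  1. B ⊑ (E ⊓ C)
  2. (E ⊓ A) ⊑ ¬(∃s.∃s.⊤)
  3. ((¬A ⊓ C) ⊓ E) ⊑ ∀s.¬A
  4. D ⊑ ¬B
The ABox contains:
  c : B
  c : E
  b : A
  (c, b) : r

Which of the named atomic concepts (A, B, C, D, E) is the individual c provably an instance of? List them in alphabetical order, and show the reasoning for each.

1. c : A?  L(c) = {B, E} ∪ {¬A}
   apply at c: B⊑(E ⊓ C)
   open: L(c) ⊇ {B, C, E, ¬A, ¬D, …} — c ∉ A possible
2. c : B?  L(c) = {B, E} ∪ {¬B}
   clash {B, ¬B} at c — c ∈ B
3. c : C?  L(c) = {B, E} ∪ {¬C}
   clash {C, ¬C} at c — c ∈ C
4. c : D?  L(c) = {B, E} ∪ {¬D}
   apply at c: B⊑(E ⊓ C)
   open: L(c) ⊇ {B, C, E, ¬A, ¬D, …} — c ∉ D possible
5. c : E?  L(c) = {B, E} ∪ {¬E}
   clash {E, ¬E} at c — c ∈ E
6. Entailed for c: {B, C, E}

{B, C, E}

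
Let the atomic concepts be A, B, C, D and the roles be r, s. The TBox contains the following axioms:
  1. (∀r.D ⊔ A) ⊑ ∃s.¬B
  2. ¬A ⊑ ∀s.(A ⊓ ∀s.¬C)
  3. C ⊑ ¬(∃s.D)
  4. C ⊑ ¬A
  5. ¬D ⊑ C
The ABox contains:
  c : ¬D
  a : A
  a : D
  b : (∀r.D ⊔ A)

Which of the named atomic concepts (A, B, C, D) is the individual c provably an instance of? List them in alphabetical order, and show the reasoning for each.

1. c : A?  L(c) = {¬D} ∪ {¬A}
   apply at c: ¬A⊑∀s.(A ⊓ ∀s.¬C); ¬D⊑C
   open: L(c) ⊇ {C, ¬A, ¬D, ∀s.(A ⊓ ∀s.¬C), ∀s.¬D, …} (+ ∃-successors) — c ∉ A possible
2. c : B?  L(c) = {¬D} ∪ {¬B}
   apply at c: ¬D⊑C
   open: L(c) ⊇ {C, ¬A, ¬B, ¬D, ∀s.(A ⊓ ∀s.¬C), …} (+ ∃-successors) — c ∉ B possible
3. c : C?  L(c) = {¬D} ∪ {¬C}
   clash {C, ¬C} at c — c ∈ C
4. c : D?  L(c) = {¬D} ∪ {¬D}
   apply at c: ¬D⊑C
   open: L(c) ⊇ {C, ¬A, ¬D, ∀s.(A ⊓ ∀s.¬C), ∀s.¬D, …} (+ ∃-successors) — c ∉ D possible
5. Entailed for c: {C}

{C}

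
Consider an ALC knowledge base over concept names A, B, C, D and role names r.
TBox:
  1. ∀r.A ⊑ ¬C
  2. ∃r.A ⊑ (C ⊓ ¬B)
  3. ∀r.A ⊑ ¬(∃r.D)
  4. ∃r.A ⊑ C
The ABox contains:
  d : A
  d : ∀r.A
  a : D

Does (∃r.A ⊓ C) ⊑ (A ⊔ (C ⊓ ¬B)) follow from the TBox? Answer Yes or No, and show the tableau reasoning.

1. (∃r.A ⊓ C) ⊑ (A ⊔ (C ⊓ ¬B))  ⇔  ((∃r.A ⊓ C) ⊓ (¬A ⊓ (¬C ⊔ B))) unsat w.r.t. T
   all branches close; clash {B, ¬B} at x₀
2. Hence (∃r.A ⊓ C) ⊑ (A ⊔ (C ⊓ ¬B)): entailed.

Yes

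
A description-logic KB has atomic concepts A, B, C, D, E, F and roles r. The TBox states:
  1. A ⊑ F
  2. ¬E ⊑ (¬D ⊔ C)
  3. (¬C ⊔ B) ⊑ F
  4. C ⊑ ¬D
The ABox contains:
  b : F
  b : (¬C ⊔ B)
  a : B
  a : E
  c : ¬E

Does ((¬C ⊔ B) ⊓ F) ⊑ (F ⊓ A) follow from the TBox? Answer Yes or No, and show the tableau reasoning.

No

1. ((¬C ⊔ B) ⊓ F) ⊑ (F ⊓ A)  ⇔  (((¬C ⊔ B) ⊓ F) ⊓ (¬F ⊔ ¬A)) unsat w.r.t. T
   open: L(x₀) ⊇ {E, F, ¬A, ¬C}
2. Hence ((¬C ⊔ B) ⊓ F) ⊑ (F ⊓ A): not entailed.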